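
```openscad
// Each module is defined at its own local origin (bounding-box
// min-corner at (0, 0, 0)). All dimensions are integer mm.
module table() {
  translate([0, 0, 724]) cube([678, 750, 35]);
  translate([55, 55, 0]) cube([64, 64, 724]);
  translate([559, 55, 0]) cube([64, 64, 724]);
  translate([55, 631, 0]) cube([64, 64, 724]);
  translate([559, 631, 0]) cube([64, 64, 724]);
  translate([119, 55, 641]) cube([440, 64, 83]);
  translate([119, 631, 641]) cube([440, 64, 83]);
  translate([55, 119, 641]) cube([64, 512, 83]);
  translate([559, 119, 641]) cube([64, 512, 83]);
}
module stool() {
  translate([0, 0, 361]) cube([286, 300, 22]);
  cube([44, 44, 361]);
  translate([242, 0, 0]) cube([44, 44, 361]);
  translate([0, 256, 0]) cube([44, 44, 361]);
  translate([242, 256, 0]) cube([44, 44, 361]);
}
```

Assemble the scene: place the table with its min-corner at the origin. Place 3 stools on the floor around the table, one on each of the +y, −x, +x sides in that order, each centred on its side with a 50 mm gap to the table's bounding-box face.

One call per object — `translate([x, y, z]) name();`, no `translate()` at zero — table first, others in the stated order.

table();
translate([196, 800, 0]) stool();
translate([-336, 225, 0]) stool();
translate([728, 225, 0]) stool();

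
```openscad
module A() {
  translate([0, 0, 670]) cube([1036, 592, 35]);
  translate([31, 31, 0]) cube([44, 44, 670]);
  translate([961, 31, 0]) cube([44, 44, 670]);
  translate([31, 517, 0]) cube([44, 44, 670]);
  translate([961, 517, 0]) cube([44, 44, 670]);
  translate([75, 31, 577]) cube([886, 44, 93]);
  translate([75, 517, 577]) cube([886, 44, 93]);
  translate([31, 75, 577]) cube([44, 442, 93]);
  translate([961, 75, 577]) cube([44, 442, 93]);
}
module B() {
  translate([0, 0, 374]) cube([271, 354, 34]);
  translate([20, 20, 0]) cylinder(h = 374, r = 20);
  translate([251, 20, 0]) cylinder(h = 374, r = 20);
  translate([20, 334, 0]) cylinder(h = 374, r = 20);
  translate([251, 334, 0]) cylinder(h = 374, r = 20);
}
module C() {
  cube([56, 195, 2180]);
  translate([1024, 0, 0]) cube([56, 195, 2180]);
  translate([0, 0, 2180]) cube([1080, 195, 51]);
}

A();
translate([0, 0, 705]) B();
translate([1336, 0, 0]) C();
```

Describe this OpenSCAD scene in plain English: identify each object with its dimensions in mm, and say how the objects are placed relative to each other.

A is a table with a 1036×592 mm rectangular top, 35 mm thick, top surface at z = 705 mm, supported by four 44×44 mm square legs, each inset 31 mm from the nearest pair of top edges, running from the floor. Four apron rails, 44 mm thick and 93 mm tall, run between adjacent legs with their top edges flush with the underside of the top and their outer faces flush with the legs' outer faces.

B is a four-legged stool. The seat is 271×354 mm, 34 mm thick, top at z = 408 mm. It stands on four round legs, each 40 mm in diameter, from z = 0 to the seat underside, each leg's axis is inset half a diameter from the nearest pair of seat edges (so the leg's bounding box is flush with the corner).

C is a door frame. The clear opening is 968 mm wide and 2180 mm high. Two 56 mm wide jambs, 195 mm deep, stand either side of the opening from the floor to the top of the opening. A 51 mm thick head sits across the top of both jambs, spanning the full outside width of the frame.

The stool is on top of the table. The door frame is on the floor beside the table on its +x side.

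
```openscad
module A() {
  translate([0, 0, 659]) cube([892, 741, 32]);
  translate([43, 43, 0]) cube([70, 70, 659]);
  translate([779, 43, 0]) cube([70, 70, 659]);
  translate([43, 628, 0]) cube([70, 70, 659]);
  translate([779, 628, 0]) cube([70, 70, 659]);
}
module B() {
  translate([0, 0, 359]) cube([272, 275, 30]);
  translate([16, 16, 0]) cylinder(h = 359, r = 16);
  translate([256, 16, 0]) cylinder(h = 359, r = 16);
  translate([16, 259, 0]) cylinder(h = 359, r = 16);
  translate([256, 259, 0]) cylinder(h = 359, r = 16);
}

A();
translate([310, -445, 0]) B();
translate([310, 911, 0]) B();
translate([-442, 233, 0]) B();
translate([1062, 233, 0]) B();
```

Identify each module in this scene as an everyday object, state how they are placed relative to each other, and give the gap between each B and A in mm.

A is a table. B is a stool. Four stools sit around the table at the −y, +y, −x, +x sides. The gap between each stool and the table is 170 mm.

Each stool's nearest face is 170 mm from the table's bounding box.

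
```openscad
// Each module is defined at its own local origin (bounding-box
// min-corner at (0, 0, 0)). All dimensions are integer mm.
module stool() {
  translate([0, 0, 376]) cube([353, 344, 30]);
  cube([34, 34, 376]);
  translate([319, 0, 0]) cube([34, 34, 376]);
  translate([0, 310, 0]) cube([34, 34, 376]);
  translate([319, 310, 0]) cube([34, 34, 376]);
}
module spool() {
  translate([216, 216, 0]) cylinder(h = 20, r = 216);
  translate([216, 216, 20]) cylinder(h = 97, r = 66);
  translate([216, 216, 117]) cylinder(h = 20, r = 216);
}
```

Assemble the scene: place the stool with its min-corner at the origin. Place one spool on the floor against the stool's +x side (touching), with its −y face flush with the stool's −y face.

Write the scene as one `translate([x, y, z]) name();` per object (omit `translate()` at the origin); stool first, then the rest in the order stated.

stool();
translate([353, 0, 0]) spool();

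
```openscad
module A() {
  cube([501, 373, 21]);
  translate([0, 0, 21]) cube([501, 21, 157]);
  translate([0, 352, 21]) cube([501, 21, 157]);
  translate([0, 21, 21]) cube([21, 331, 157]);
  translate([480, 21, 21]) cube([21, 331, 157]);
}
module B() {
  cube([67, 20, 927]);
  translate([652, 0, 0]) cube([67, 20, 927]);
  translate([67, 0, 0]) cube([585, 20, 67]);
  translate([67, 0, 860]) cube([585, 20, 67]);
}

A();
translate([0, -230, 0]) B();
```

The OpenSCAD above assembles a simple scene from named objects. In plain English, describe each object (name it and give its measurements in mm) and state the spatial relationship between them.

A is an open storage box with external size 501×373×178 mm and wall thickness 21 mm (the base is also 21 mm thick). The base covers the whole footprint; the four walls stand on the base, with the y-facing walls full-width and the x-facing walls fitting between their inner faces.

B is a picture frame with a 585×793 mm rectangular opening (x by z) and a uniform 67 mm border on every side. Frame depth is 20 mm along y. It is built from two vertical stiles running the full outside height and two horizontal rails spanning the gap between the stiles.

The picture frame is on the floor beside the open box on its −y side.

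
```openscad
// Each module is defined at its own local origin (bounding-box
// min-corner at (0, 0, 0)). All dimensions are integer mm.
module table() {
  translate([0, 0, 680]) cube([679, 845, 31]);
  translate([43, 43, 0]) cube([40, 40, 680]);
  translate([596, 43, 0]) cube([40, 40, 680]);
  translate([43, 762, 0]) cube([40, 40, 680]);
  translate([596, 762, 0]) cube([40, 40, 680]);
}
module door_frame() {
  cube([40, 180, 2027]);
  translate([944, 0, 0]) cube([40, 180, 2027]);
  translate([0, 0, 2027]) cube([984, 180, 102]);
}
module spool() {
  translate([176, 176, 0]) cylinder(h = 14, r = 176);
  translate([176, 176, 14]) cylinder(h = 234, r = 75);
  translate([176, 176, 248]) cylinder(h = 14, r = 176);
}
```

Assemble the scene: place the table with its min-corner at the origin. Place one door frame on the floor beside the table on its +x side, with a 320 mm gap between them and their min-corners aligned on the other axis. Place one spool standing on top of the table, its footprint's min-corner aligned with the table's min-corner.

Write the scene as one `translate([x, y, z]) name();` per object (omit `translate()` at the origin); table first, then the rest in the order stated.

table();
translate([999, 0, 0]) door_frame();
translate([0, 0, 711]) spool();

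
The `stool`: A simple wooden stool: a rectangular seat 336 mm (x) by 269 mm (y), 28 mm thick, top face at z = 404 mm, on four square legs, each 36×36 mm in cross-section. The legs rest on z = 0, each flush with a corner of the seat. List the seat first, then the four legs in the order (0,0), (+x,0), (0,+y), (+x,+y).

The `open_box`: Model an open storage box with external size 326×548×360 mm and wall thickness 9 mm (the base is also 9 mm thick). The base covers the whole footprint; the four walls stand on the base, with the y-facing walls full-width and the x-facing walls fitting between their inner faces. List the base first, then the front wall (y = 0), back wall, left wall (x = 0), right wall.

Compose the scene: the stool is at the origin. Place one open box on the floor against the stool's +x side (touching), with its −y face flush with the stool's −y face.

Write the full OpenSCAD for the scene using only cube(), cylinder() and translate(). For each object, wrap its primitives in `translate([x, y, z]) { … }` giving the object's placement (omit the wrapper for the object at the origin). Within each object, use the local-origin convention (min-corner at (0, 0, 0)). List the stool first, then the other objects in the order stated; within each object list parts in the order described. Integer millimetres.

translate([0, 0, 376]) cube([336, 269, 28]);
cube([36, 36, 376]);
translate([300, 0, 0]) cube([36, 36, 376]);
translate([0, 233, 0]) cube([36, 36, 376]);
translate([300, 233, 0]) cube([36, 36, 376]);
translate([336, 0, 0]) {
  cube([326, 548, 9]);
  translate([0, 0, 9]) cube([326, 9, 351]);
  translate([0, 539, 9]) cube([326, 9, 351]);
  translate([0, 9, 9]) cube([9, 530, 351]);
  translate([317, 9, 9]) cube([9, 530, 351]);
}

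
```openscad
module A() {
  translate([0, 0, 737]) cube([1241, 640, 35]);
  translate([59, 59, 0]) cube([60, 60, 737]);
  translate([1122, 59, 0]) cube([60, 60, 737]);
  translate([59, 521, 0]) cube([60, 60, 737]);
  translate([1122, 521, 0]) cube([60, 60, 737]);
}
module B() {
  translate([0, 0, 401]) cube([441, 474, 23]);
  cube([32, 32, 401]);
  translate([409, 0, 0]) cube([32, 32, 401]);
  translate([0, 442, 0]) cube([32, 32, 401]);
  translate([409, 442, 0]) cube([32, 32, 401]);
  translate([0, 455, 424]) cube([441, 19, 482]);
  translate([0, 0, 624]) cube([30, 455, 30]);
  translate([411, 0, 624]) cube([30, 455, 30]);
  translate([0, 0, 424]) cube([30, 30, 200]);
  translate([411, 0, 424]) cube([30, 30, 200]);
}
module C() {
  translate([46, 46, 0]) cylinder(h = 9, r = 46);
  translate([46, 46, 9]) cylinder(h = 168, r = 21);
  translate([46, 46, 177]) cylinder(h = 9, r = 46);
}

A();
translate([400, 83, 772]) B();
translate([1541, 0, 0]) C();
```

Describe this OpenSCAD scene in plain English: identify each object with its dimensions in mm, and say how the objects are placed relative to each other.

A is a rectangular dining table. The top is 1241×640×35 mm with its upper surface at z = 772 mm. It stands on four 60×60 mm square legs, each inset 59 mm from the nearest pair of top edges, running from the floor to the underside of the top.

B is a chair. The seat is a 441×474×23 mm slab with its top at z = 424 mm, on four 32×32 mm corner legs (flush with the seat edges, standing on z = 0). A flat backrest 19 mm thick, 482 mm tall, spans the full seat width and rises from the seat top along its +y edge, rear face flush with the rear of the seat. Two armrests of 30×30 mm section run along each side from the seat's front edge to the front of the backrest, top faces 230 mm above the seat top and outer faces flush with the seat's x-edges; a 30×30 mm post under the front of each armrest stands on the seat at the front corner.

C is a spool: two coaxial disc flanges of radius 46 mm and thickness 9 mm, joined by a core cylinder of radius 21 mm and height 168 mm. The lower flange rests on z = 0 and the three cylinders share a vertical axis.

The chair is on top of the table, centred. The spool is on the floor beside the table on its +x side.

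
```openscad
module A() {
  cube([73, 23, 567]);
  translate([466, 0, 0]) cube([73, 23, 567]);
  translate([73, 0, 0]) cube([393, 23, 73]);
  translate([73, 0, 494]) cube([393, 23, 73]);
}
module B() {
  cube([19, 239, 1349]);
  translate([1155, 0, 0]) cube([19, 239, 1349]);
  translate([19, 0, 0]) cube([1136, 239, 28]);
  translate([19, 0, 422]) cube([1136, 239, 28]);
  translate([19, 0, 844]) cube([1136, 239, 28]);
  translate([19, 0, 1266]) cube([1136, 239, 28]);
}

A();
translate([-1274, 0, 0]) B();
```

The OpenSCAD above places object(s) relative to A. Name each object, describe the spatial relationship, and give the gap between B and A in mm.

A is a picture frame. B is a bookshelf. The bookshelf is on the floor beside the picture frame on its −x side. The gap between the bookshelf and the picture frame is 100 mm.

The bookshelf's nearest face is 100 mm from the picture frame's −x face.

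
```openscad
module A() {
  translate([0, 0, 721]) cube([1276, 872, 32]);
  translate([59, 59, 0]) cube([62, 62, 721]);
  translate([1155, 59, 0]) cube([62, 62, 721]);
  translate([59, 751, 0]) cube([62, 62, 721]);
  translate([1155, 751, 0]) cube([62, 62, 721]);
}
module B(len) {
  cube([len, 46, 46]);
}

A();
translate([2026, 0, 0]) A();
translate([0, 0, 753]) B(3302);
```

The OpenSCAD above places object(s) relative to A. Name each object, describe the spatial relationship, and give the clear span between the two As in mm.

Second table starts at x = 2026; first ends at x = 1276; clear span = 2026 − 1276 = 750 mm.

A is a table. B is a beam. A beam spans the tops of two tables. The clear span between the two tables is 750 mm.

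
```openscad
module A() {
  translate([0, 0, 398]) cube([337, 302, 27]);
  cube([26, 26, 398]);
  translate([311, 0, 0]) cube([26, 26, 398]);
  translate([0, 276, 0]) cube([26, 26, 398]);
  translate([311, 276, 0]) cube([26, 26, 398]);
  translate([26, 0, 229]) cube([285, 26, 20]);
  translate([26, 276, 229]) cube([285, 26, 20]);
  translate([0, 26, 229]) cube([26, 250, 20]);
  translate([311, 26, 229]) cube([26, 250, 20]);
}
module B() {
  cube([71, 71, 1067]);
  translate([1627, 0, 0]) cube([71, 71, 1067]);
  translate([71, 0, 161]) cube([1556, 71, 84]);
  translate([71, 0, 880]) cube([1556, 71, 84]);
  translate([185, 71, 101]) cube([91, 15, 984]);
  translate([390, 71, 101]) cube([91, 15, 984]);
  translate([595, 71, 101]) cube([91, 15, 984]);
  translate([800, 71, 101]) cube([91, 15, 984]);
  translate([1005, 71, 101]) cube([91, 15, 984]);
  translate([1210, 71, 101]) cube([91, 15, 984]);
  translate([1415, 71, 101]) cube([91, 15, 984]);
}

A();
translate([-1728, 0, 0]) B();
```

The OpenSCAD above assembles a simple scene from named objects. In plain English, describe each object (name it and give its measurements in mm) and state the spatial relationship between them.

A is a four-legged stool. The seat is a 337×302×27 mm slab whose top surface is at z = 425 mm; four square legs, each 26×26 mm in cross-section, run from the floor (z = 0) to the underside of the seat, each flush with a corner of the seat. Four stretchers, 26 mm wide and 20 mm tall, connect adjacent legs with their undersides at z = 229 mm, each running between the inner faces of the legs it joins and aligned with the legs' outer faces on the other axis.

B is a fence section. Two 71×71 mm posts, 1067 mm tall, stand on the floor with a clear span of 1556 mm between their inner faces. Two horizontal rails of 71×84 mm section span the gap between the posts with their undersides at z = 161 mm and z = 880 mm, flush with the posts' −y face. 7 pickets, each 91 mm wide, 15 mm thick and 984 mm tall, are fixed to the +y face of the rails with their bottoms at z = 101 mm, evenly spaced across the span with equal gaps (rounded down to the nearest mm) at the −x end and between each pair — any rounding remainder accumulates at the +x end.

The fence section is on the floor beside the stool on its −x side.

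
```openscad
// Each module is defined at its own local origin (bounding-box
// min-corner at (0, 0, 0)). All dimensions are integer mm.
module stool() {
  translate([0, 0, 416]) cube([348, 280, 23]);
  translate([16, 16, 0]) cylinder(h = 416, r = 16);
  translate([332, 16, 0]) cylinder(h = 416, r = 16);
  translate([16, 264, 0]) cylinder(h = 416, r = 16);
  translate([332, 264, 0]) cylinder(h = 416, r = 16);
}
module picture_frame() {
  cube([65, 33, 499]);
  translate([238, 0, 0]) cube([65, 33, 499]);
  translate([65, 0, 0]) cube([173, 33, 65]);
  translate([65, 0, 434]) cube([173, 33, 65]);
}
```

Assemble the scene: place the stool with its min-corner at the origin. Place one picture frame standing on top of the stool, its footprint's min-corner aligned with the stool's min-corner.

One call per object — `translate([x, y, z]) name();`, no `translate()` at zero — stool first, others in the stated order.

stool();
translate([0, 0, 439]) picture_frame();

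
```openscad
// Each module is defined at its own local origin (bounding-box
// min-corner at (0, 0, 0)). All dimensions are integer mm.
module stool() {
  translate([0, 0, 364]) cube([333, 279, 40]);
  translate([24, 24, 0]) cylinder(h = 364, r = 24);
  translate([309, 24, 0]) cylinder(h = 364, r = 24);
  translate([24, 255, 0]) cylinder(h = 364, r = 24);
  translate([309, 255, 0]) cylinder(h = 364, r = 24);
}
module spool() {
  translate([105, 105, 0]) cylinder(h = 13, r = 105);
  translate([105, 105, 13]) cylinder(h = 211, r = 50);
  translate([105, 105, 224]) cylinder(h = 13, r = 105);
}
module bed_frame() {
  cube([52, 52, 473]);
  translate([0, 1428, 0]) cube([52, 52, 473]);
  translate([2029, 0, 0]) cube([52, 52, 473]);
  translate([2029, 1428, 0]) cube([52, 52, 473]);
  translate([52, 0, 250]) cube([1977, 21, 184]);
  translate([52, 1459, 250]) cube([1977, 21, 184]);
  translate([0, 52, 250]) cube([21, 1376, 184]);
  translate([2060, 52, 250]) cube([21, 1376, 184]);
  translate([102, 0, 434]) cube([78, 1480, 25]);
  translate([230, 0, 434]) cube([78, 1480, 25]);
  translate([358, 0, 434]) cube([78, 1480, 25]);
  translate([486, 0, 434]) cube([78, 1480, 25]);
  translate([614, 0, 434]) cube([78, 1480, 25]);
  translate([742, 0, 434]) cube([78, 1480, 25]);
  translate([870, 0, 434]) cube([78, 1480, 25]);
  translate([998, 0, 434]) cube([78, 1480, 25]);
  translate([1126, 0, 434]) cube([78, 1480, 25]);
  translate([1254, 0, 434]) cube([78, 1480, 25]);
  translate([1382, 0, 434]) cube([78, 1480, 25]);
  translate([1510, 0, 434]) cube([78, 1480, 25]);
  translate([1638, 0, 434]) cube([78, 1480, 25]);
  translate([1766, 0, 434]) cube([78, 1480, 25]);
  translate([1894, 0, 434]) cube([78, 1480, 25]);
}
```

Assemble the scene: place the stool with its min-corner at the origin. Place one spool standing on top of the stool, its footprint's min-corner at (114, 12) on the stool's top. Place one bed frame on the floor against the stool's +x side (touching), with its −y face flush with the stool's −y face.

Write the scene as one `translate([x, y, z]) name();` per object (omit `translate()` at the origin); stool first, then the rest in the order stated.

stool();
translate([114, 12, 404]) spool();
translate([333, 0, 0]) bed_frame();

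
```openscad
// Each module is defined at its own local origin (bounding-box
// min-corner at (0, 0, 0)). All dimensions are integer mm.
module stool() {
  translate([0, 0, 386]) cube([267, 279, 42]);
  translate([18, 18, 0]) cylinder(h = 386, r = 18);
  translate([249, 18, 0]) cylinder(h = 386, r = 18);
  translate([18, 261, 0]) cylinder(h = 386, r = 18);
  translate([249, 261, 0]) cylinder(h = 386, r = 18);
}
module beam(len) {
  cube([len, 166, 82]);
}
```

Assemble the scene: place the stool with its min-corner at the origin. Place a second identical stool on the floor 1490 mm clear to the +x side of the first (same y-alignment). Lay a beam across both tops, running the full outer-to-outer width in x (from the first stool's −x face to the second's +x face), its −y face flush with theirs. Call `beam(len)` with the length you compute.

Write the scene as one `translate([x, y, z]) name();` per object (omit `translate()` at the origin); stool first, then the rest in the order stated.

stool();
translate([1757, 0, 0]) stool();
translate([0, 0, 428]) beam(2024);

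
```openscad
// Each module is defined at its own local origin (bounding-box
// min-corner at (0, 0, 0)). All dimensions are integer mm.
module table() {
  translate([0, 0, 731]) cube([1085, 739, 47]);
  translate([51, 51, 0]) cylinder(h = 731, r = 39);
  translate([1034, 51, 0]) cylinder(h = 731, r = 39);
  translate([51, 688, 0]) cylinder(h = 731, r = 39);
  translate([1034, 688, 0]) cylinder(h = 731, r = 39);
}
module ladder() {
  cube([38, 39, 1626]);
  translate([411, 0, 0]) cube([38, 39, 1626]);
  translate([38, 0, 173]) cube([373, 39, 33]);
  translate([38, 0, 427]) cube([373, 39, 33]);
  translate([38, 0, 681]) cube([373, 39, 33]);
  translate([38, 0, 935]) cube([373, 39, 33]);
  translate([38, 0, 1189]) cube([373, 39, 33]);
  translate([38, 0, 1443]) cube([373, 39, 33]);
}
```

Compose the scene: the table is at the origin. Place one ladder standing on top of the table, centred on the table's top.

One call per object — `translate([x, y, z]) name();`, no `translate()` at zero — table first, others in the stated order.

table();
translate([318, 350, 778]) ladder();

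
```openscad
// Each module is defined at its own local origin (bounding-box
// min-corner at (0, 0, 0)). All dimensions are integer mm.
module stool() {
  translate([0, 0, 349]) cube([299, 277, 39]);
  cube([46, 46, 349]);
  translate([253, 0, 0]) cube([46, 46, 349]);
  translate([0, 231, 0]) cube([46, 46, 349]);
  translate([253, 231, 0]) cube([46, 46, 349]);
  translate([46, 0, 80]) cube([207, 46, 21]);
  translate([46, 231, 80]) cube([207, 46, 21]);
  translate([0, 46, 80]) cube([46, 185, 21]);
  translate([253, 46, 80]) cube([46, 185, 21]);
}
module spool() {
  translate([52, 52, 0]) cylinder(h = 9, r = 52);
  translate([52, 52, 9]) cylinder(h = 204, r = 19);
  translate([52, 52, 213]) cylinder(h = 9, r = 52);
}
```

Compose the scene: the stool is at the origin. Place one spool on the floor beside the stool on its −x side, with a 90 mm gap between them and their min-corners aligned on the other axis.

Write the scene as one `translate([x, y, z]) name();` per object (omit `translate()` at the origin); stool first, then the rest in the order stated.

stool();
translate([-194, 0, 0]) spool();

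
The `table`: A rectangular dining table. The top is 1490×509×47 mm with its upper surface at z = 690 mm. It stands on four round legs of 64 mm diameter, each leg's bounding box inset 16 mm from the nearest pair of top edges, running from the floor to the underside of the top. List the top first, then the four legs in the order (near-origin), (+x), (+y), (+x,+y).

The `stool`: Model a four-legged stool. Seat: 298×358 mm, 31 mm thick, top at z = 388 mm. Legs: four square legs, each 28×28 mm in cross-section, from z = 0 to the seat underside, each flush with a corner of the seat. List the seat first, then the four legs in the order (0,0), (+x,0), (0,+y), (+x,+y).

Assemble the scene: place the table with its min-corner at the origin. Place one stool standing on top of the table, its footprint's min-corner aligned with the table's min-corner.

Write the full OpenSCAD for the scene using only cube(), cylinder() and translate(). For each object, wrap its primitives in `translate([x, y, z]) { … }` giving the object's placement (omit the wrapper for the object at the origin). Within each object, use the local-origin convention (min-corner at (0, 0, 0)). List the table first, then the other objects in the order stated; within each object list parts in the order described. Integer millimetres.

translate([0, 0, 643]) cube([1490, 509, 47]);
translate([48, 48, 0]) cylinder(h = 643, r = 32);
translate([1442, 48, 0]) cylinder(h = 643, r = 32);
translate([48, 461, 0]) cylinder(h = 643, r = 32);
translate([1442, 461, 0]) cylinder(h = 643, r = 32);
translate([0, 0, 690]) {
  translate([0, 0, 357]) cube([298, 358, 31]);
  cube([28, 28, 357]);
  translate([270, 0, 0]) cube([28, 28, 357]);
  translate([0, 330, 0]) cube([28, 28, 357]);
  translate([270, 330, 0]) cube([28, 28, 357]);
}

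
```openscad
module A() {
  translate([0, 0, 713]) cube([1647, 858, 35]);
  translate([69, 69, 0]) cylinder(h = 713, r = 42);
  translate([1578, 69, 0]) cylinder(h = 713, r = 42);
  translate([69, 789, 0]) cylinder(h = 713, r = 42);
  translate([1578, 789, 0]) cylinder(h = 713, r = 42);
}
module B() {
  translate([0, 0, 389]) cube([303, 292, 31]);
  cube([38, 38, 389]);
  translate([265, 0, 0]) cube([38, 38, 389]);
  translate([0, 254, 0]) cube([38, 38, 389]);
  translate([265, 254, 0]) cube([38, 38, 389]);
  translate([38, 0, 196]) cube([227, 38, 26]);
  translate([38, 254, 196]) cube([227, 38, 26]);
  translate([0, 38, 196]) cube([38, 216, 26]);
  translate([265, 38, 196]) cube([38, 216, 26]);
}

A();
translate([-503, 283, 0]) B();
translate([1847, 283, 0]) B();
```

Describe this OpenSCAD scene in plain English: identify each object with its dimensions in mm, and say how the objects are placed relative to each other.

A is a table: top 1647 mm (x) × 858 mm (y), 35 mm thick, upper face at z = 748 mm, on four round legs of 84 mm diameter, each leg's bounding box inset 27 mm from the nearest pair of top edges, running from z = 0 to the bottom of the top.

B is a four-legged stool. The seat is 303×292 mm, 31 mm thick, top at z = 420 mm. It stands on four square legs, each 38×38 mm in cross-section, from z = 0 to the seat underside, each flush with a corner of the seat. Four stretchers, 38 mm wide and 26 mm tall, connect adjacent legs with their undersides at z = 196 mm, each running between the inner faces of the legs it joins and aligned with the legs' outer faces on the other axis.

Two stools sit around the table at the −x, +x sides.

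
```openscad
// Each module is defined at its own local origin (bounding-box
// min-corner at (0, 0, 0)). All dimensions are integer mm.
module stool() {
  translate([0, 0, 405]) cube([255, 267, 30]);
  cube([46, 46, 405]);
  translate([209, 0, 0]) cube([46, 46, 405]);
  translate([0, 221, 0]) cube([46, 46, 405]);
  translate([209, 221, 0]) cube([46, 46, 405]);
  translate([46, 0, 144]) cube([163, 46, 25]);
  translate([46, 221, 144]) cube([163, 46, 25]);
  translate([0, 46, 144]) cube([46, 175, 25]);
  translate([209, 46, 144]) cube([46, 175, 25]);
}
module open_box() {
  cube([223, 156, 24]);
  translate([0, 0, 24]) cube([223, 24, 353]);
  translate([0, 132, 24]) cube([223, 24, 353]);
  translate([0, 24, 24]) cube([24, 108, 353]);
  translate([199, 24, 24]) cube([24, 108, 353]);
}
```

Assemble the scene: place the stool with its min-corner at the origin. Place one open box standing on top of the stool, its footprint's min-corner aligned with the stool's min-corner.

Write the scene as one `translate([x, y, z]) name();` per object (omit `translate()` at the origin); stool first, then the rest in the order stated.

stool();
translate([0, 0, 435]) open_box();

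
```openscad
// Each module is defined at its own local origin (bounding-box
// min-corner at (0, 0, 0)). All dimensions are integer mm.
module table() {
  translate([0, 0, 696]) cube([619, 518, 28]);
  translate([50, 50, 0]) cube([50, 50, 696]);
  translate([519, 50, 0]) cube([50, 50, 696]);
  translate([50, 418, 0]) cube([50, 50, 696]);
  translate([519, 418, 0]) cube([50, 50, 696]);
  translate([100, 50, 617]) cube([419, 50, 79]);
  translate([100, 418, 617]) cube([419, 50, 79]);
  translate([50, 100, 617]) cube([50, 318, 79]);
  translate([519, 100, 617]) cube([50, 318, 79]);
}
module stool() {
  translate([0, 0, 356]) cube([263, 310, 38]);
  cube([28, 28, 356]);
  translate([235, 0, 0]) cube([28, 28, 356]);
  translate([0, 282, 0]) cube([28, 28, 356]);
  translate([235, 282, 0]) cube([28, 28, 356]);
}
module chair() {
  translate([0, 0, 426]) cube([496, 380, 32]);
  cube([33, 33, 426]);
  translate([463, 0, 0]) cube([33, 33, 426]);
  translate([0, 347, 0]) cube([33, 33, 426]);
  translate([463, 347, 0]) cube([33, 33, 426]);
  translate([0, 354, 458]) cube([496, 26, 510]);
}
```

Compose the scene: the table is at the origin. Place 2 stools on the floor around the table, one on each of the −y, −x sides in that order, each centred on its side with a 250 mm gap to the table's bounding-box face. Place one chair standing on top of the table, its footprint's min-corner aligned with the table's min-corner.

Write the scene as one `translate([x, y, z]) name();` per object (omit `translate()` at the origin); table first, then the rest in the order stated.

table();
translate([178, -560, 0]) stool();
translate([-513, 104, 0]) stool();
translate([0, 0, 724]) chair();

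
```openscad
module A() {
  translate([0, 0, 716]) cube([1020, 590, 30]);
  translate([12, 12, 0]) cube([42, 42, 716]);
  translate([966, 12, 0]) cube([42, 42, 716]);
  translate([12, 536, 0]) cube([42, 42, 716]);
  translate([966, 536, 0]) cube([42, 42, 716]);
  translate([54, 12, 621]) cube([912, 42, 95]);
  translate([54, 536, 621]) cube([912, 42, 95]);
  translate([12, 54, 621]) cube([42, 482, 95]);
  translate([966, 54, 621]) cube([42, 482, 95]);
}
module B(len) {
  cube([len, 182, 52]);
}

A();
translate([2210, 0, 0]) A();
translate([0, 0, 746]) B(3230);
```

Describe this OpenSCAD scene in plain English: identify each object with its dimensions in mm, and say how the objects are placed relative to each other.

A is a rectangular dining table. The top is 1020×590×30 mm with its upper surface at z = 746 mm. It stands on four 42×42 mm square legs, each inset 12 mm from the nearest pair of top edges, running from the floor to the underside of the top. Four apron rails, 42 mm thick and 95 mm tall, run between adjacent legs with their top edges flush with the underside of the top and their outer faces flush with the legs' outer faces.

B is a rectangular beam 3230 mm long (x), 182 mm deep (y), 52 mm thick (z).

The beam spans the tops of two tables placed 1190 mm apart, resting at z = 746 mm.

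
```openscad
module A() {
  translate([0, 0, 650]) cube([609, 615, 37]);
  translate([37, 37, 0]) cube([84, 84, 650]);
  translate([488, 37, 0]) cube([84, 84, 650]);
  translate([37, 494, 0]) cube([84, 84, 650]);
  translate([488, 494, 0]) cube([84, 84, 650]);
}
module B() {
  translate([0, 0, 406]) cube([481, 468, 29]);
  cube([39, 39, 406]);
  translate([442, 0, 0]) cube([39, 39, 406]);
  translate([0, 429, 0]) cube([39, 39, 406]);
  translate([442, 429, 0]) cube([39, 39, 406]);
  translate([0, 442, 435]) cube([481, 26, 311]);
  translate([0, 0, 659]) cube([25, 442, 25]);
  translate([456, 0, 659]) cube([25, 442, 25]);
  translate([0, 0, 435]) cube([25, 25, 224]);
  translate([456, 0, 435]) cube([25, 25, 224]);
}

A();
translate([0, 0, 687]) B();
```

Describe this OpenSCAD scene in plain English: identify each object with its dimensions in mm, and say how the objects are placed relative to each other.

A is a rectangular dining table. The top is 609×615×37 mm with its upper surface at z = 687 mm. It stands on four 84×84 mm square legs, each inset 37 mm from the nearest pair of top edges, running from the floor to the underside of the top.

B is a chair: 481×468 mm seat, 29 mm thick, top at z = 435 mm, on four 39 mm square corner legs flush with the seat edges. A 26 mm thick backrest slab spans the full seat width, extending 311 mm above the seat top, its back face flush with the seat's +y edge. Two armrests of 25×25 mm section run along each side from the seat's front edge to the front of the backrest, top faces 249 mm above the seat top and outer faces flush with the seat's x-edges; a 25×25 mm post under the front of each armrest stands on the seat at the front corner.

The chair is on top of the table.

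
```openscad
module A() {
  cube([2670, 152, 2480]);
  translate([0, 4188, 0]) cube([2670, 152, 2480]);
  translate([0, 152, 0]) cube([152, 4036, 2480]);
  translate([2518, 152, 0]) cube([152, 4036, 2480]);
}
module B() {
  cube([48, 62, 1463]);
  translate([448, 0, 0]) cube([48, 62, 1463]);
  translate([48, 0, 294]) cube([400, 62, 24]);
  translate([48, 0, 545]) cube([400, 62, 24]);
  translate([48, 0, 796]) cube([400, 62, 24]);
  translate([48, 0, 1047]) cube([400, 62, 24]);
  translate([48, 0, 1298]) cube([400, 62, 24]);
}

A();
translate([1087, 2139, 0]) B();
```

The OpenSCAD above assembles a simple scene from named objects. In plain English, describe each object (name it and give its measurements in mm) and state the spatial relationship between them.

A is the wall frame of a small rectangular building: four walls, each 2480 mm tall and 152 mm thick, enclosing a footprint 2670 mm (x) by 4340 mm (y) outside-to-outside, with no floor or roof. The front and back walls (the −y and +y sides) span the full width; the two side walls fit between them.

B is a straight ladder. Two 48×62 mm vertical rails, 1463 mm tall, stand 496 mm apart (outside-to-outside) with their front faces coplanar on the −y side. 5 rungs, each 62 mm deep and 24 mm tall, span between the inner faces of the rails, front faces flush with the rails. The lowest rung's underside is at z = 294 mm and rungs are spaced 251 mm apart (underside to underside).

The ladder sits inside the house frame, centred.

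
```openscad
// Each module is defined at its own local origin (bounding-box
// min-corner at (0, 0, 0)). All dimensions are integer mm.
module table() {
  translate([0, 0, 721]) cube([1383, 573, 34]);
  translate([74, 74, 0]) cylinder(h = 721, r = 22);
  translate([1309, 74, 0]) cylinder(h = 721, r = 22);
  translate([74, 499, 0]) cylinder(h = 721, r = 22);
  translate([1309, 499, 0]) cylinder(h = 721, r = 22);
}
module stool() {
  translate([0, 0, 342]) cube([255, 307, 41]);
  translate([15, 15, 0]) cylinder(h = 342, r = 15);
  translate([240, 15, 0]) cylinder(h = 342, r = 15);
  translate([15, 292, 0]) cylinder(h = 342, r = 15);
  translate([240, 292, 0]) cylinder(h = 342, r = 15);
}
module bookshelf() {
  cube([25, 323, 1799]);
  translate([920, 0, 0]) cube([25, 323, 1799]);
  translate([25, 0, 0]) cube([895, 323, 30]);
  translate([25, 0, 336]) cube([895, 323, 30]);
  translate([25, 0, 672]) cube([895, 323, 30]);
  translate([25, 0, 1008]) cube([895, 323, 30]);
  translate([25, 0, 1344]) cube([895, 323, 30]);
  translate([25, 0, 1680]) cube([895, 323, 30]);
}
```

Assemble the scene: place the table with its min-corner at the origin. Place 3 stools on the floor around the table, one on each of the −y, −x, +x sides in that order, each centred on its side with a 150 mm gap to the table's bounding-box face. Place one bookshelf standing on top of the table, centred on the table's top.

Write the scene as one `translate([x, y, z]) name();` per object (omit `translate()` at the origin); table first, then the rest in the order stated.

table();
translate([564, -457, 0]) stool();
translate([-405, 133, 0]) stool();
translate([1533, 133, 0]) stool();
translate([219, 125, 755]) bookshelf();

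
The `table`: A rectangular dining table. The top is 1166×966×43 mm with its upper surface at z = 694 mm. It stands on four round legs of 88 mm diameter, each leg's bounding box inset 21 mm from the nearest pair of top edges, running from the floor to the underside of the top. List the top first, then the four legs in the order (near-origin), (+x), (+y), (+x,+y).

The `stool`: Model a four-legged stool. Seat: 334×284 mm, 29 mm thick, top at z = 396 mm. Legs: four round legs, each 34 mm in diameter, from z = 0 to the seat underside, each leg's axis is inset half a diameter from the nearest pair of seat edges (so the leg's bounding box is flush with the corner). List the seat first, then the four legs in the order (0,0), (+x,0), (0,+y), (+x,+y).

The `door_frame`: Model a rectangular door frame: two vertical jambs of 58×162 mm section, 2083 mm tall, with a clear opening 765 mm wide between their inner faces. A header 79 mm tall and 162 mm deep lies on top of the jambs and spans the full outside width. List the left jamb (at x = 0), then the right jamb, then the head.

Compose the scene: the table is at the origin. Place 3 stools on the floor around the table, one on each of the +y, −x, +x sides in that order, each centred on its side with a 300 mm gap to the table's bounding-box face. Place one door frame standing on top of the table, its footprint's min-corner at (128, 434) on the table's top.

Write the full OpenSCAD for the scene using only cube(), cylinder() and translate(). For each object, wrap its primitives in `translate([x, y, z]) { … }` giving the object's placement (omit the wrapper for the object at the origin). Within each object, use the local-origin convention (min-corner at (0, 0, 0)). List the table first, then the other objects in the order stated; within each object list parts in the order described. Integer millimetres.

translate([0, 0, 651]) cube([1166, 966, 43]);
translate([65, 65, 0]) cylinder(h = 651, r = 44);
translate([1101, 65, 0]) cylinder(h = 651, r = 44);
translate([65, 901, 0]) cylinder(h = 651, r = 44);
translate([1101, 901, 0]) cylinder(h = 651, r = 44);
translate([416, 1266, 0]) {
  translate([0, 0, 367]) cube([334, 284, 29]);
  translate([17, 17, 0]) cylinder(h = 367, r = 17);
  translate([317, 17, 0]) cylinder(h = 367, r = 17);
  translate([17, 267, 0]) cylinder(h = 367, r = 17);
  translate([317, 267, 0]) cylinder(h = 367, r = 17);
}
translate([-634, 341, 0]) {
  translate([0, 0, 367]) cube([334, 284, 29]);
  translate([17, 17, 0]) cylinder(h = 367, r = 17);
  translate([317, 17, 0]) cylinder(h = 367, r = 17);
  translate([17, 267, 0]) cylinder(h = 367, r = 17);
  translate([317, 267, 0]) cylinder(h = 367, r = 17);
}
translate([1466, 341, 0]) {
  translate([0, 0, 367]) cube([334, 284, 29]);
  translate([17, 17, 0]) cylinder(h = 367, r = 17);
  translate([317, 17, 0]) cylinder(h = 367, r = 17);
  translate([17, 267, 0]) cylinder(h = 367, r = 17);
  translate([317, 267, 0]) cylinder(h = 367, r = 17);
}
translate([128, 434, 694]) {
  cube([58, 162, 2083]);
  translate([823, 0, 0]) cube([58, 162, 2083]);
  translate([0, 0, 2083]) cube([881, 162, 79]);
}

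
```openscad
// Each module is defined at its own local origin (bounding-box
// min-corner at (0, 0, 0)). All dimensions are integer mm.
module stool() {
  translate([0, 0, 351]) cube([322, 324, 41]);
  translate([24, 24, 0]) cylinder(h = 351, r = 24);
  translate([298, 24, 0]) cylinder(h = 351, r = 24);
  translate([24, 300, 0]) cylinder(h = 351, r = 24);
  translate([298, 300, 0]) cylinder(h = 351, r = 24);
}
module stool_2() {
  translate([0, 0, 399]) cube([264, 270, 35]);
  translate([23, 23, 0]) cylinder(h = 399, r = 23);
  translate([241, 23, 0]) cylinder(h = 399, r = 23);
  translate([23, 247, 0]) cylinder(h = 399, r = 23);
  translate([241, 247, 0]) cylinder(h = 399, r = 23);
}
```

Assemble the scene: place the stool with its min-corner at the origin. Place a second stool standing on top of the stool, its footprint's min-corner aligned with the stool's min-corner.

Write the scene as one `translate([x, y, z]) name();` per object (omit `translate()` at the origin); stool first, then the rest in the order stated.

stool();
translate([0, 0, 392]) stool_2();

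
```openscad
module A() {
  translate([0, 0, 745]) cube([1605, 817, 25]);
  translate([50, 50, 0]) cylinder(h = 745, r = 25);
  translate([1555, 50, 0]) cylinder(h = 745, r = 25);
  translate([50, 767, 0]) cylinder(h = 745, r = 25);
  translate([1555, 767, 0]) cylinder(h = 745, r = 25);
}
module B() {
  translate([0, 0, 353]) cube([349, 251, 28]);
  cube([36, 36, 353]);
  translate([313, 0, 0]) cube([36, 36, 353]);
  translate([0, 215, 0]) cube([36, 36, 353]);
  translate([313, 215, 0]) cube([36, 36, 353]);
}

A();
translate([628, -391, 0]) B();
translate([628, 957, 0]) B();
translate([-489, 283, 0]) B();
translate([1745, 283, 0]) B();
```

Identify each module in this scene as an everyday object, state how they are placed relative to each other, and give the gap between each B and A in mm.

A is a table. B is a stool. Four stools sit around the table at the −y, +y, −x, +x sides. The gap between each stool and the table is 140 mm.

Each stool's nearest face is 140 mm from the table's bounding box.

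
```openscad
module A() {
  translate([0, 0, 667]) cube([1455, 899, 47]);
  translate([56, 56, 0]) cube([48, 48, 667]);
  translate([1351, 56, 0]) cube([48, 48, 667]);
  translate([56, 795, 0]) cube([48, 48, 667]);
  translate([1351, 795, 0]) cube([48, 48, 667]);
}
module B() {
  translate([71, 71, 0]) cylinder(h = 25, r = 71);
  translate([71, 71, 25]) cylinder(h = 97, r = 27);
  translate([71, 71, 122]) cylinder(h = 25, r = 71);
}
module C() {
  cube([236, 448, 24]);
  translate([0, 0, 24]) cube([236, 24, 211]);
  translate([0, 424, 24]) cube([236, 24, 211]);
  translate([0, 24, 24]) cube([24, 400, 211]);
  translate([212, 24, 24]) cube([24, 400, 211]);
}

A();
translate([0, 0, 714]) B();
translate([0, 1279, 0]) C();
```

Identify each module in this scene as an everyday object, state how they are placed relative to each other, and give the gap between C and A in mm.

A is a table. B is a spool. C is an open box. The spool is on top of the table. The open box is on the floor beside the table on its +y side. The gap between the open box and the table is 380 mm.

The open box's nearest face is 380 mm from the table's +y face.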